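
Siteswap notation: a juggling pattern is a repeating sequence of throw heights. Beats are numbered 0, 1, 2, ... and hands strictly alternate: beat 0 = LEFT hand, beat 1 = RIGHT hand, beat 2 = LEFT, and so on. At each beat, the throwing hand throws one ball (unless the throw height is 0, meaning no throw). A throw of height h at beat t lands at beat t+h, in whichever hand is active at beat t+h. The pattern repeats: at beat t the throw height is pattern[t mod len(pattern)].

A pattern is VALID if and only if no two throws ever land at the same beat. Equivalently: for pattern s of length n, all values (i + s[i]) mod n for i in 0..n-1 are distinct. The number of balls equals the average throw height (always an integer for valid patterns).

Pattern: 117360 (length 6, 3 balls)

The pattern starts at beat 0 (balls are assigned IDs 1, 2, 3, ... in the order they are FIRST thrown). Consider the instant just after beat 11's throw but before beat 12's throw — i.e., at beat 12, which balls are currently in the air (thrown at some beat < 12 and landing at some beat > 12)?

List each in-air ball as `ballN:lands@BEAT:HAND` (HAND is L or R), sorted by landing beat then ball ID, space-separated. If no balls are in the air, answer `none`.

Beat 0 (L): throw ball1 h=1 -> lands@1:R; in-air after throw: [b1@1:R]
Beat 1 (R): throw ball1 h=1 -> lands@2:L; in-air after throw: [b1@2:L]
Beat 2 (L): throw ball1 h=7 -> lands@9:R; in-air after throw: [b1@9:R]
Beat 3 (R): throw ball2 h=3 -> lands@6:L; in-air after throw: [b2@6:L b1@9:R]
Beat 4 (L): throw ball3 h=6 -> lands@10:L; in-air after throw: [b2@6:L b1@9:R b3@10:L]
Beat 6 (L): throw ball2 h=1 -> lands@7:R; in-air after throw: [b2@7:R b1@9:R b3@10:L]
Beat 7 (R): throw ball2 h=1 -> lands@8:L; in-air after throw: [b2@8:L b1@9:R b3@10:L]
Beat 8 (L): throw ball2 h=7 -> lands@15:R; in-air after throw: [b1@9:R b3@10:L b2@15:R]
Beat 9 (R): throw ball1 h=3 -> lands@12:L; in-air after throw: [b3@10:L b1@12:L b2@15:R]
Beat 10 (L): throw ball3 h=6 -> lands@16:L; in-air after throw: [b1@12:L b2@15:R b3@16:L]
Beat 12 (L): throw ball1 h=1 -> lands@13:R; in-air after throw: [b1@13:R b2@15:R b3@16:L]

Answer: ball2:lands@15:R ball3:lands@16:L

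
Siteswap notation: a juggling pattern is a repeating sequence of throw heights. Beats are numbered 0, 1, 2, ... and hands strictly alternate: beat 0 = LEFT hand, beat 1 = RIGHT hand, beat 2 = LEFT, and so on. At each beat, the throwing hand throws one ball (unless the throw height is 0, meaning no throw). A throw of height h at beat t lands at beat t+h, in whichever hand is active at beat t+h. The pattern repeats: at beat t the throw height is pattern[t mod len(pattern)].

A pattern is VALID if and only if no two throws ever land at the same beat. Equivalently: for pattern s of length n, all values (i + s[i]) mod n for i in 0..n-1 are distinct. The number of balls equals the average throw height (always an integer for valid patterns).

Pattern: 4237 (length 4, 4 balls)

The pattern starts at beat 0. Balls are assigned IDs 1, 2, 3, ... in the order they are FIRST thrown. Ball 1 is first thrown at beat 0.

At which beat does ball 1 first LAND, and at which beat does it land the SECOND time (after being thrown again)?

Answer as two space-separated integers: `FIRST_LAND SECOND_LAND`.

Answer: 4 8

Derivation:
Beat 0 (L): throw ball1 h=4 -> lands@4:L; in-air after throw: [b1@4:L]
Beat 1 (R): throw ball2 h=2 -> lands@3:R; in-air after throw: [b2@3:R b1@4:L]
Beat 2 (L): throw ball3 h=3 -> lands@5:R; in-air after throw: [b2@3:R b1@4:L b3@5:R]
Beat 3 (R): throw ball2 h=7 -> lands@10:L; in-air after throw: [b1@4:L b3@5:R b2@10:L]
Beat 4 (L): throw ball1 h=4 -> lands@8:L; in-air after throw: [b3@5:R b1@8:L b2@10:L]
Beat 5 (R): throw ball3 h=2 -> lands@7:R; in-air after throw: [b3@7:R b1@8:L b2@10:L]
Beat 6 (L): throw ball4 h=3 -> lands@9:R; in-air after throw: [b3@7:R b1@8:L b4@9:R b2@10:L]
Beat 7 (R): throw ball3 h=7 -> lands@14:L; in-air after throw: [b1@8:L b4@9:R b2@10:L b3@14:L]
Beat 8 (L): throw ball1 h=4 -> lands@12:L; in-air after throw: [b4@9:R b2@10:L b1@12:L b3@14:L]
Ball 1: thrown@0 h=4 -> first land @4; rethrown@4 h=4 -> second land @8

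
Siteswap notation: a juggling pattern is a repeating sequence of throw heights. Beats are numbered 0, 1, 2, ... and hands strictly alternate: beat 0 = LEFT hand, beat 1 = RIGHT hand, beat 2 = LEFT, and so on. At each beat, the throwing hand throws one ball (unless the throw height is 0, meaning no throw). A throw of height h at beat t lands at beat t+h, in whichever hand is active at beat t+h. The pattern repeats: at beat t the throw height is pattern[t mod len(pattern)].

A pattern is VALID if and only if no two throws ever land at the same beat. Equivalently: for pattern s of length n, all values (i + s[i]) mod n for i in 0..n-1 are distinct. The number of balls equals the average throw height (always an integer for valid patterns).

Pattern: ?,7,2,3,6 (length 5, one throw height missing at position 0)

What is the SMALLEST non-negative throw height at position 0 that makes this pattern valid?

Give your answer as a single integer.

i=0: s[i]=? (unknown)
i=1: (1 + 7) mod 5 = 3
i=2: (2 + 2) mod 5 = 4
i=3: (3 + 3) mod 5 = 1
i=4: (4 + 6) mod 5 = 0
Known residues: [0, 1, 3, 4]; need a permutation of 0..4, so missing residue r = 2
Need (0 + s) mod 5 = 2; smallest s = (2 - 0) mod 5 = 2

Answer: 2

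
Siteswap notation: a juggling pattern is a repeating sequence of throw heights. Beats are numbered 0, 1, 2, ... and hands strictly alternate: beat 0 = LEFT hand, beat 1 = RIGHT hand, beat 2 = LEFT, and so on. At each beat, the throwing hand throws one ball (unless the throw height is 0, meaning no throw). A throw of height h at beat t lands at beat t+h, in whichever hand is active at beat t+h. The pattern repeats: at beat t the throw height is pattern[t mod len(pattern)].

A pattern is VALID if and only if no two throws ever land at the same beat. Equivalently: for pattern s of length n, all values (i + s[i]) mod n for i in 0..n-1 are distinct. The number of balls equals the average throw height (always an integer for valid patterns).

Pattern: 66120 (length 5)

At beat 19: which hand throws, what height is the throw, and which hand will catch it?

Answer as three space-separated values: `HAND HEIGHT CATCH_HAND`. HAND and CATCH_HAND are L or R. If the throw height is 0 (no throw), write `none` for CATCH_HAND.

Beat 19: 19 mod 2 = 1, so hand = R
Throw height = pattern[19 mod 5] = pattern[4] = 0

Answer: R 0 none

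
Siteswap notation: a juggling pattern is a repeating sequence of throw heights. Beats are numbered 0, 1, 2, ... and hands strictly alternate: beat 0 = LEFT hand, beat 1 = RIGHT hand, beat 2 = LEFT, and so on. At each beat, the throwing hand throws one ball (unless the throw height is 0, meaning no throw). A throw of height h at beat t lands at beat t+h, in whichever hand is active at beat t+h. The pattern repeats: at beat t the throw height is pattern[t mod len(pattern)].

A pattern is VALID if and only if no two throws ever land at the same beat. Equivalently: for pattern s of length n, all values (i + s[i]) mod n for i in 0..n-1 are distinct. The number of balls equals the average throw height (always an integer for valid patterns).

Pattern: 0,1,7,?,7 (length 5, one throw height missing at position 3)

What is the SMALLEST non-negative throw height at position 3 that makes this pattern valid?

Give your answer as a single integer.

i=0: (0 + 0) mod 5 = 0
i=1: (1 + 1) mod 5 = 2
i=2: (2 + 7) mod 5 = 4
i=3: s[i]=? (unknown)
i=4: (4 + 7) mod 5 = 1
Known residues: [0, 1, 2, 4]; need a permutation of 0..4, so missing residue r = 3
Need (3 + s) mod 5 = 3; smallest s = (3 - 3) mod 5 = 0

Answer: 0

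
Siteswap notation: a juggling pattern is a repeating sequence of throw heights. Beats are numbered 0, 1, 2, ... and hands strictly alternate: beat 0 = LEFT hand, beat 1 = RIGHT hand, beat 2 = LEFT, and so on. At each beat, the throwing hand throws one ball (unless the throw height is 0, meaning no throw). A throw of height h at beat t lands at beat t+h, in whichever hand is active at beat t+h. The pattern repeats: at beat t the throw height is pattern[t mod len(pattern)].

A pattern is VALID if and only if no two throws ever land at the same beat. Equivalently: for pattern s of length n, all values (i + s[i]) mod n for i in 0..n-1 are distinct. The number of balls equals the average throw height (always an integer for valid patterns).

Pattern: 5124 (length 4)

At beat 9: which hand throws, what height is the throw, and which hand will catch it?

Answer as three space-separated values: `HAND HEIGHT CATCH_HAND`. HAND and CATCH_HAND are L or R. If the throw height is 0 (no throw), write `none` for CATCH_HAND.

Answer: R 1 L

Derivation:
Beat 9: 9 mod 2 = 1, so hand = R
Throw height = pattern[9 mod 4] = pattern[1] = 1
Lands at beat 9+1=10, 10 mod 2 = 0, so catch hand = L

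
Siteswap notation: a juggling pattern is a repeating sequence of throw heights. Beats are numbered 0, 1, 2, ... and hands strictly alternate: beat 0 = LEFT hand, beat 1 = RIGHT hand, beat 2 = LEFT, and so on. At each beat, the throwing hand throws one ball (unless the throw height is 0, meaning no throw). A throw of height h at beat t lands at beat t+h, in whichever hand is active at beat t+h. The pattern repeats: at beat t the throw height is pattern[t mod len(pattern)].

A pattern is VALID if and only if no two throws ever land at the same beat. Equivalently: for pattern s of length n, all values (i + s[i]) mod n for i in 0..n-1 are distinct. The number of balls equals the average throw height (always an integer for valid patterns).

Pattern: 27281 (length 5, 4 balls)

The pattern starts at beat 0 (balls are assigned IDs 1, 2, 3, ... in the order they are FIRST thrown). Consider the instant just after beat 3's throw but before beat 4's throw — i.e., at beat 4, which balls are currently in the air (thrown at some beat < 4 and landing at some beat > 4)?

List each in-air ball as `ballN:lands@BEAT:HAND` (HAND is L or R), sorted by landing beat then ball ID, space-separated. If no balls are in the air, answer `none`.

Answer: ball2:lands@8:L ball3:lands@11:R

Derivation:
Beat 0 (L): throw ball1 h=2 -> lands@2:L; in-air after throw: [b1@2:L]
Beat 1 (R): throw ball2 h=7 -> lands@8:L; in-air after throw: [b1@2:L b2@8:L]
Beat 2 (L): throw ball1 h=2 -> lands@4:L; in-air after throw: [b1@4:L b2@8:L]
Beat 3 (R): throw ball3 h=8 -> lands@11:R; in-air after throw: [b1@4:L b2@8:L b3@11:R]
Beat 4 (L): throw ball1 h=1 -> lands@5:R; in-air after throw: [b1@5:R b2@8:L b3@11:R]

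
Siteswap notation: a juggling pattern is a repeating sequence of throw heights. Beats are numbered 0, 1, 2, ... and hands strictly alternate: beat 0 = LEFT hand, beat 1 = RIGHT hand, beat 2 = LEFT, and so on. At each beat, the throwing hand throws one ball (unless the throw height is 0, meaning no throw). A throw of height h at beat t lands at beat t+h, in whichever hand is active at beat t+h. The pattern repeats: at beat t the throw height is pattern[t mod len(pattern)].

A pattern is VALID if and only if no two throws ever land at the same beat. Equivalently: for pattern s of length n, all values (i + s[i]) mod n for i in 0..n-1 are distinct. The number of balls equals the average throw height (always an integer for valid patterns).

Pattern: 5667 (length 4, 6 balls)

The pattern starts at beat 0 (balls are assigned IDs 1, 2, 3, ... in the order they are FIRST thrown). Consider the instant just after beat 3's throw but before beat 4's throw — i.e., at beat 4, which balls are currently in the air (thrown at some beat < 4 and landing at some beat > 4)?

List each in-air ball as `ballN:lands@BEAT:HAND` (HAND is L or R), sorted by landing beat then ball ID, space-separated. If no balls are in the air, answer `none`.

Answer: ball1:lands@5:R ball2:lands@7:R ball3:lands@8:L ball4:lands@10:L

Derivation:
Beat 0 (L): throw ball1 h=5 -> lands@5:R; in-air after throw: [b1@5:R]
Beat 1 (R): throw ball2 h=6 -> lands@7:R; in-air after throw: [b1@5:R b2@7:R]
Beat 2 (L): throw ball3 h=6 -> lands@8:L; in-air after throw: [b1@5:R b2@7:R b3@8:L]
Beat 3 (R): throw ball4 h=7 -> lands@10:L; in-air after throw: [b1@5:R b2@7:R b3@8:L b4@10:L]
Beat 4 (L): throw ball5 h=5 -> lands@9:R; in-air after throw: [b1@5:R b2@7:R b3@8:L b5@9:R b4@10:L]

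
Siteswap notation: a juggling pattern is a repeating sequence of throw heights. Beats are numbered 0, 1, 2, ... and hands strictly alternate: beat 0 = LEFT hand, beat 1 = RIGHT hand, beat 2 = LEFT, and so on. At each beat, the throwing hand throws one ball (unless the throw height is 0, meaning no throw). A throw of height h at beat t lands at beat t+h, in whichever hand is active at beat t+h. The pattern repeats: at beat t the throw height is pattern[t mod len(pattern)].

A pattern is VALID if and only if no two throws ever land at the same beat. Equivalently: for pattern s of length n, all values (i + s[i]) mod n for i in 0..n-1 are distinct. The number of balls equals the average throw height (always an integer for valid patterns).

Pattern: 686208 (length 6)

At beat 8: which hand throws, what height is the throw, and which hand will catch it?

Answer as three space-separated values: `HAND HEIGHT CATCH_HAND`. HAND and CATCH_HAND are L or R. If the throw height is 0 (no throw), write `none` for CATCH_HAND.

Answer: L 6 L

Derivation:
Beat 8: 8 mod 2 = 0, so hand = L
Throw height = pattern[8 mod 6] = pattern[2] = 6
Lands at beat 8+6=14, 14 mod 2 = 0, so catch hand = L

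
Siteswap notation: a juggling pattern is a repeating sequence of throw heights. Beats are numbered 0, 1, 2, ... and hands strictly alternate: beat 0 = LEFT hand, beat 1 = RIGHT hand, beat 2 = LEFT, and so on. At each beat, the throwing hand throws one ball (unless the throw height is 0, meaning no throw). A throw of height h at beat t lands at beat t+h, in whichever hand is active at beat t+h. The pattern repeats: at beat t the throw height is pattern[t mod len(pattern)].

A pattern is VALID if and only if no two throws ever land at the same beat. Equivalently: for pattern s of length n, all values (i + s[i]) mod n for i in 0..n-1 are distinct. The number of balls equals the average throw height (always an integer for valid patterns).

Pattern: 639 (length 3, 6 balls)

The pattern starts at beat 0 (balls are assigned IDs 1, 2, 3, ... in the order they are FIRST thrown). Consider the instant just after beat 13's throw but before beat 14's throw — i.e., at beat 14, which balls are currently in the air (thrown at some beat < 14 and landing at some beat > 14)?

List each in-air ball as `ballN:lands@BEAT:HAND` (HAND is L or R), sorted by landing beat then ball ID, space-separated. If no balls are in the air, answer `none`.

Answer: ball4:lands@15:R ball2:lands@16:L ball6:lands@17:R ball1:lands@18:L ball3:lands@20:L

Derivation:
Beat 0 (L): throw ball1 h=6 -> lands@6:L; in-air after throw: [b1@6:L]
Beat 1 (R): throw ball2 h=3 -> lands@4:L; in-air after throw: [b2@4:L b1@6:L]
Beat 2 (L): throw ball3 h=9 -> lands@11:R; in-air after throw: [b2@4:L b1@6:L b3@11:R]
Beat 3 (R): throw ball4 h=6 -> lands@9:R; in-air after throw: [b2@4:L b1@6:L b4@9:R b3@11:R]
Beat 4 (L): throw ball2 h=3 -> lands@7:R; in-air after throw: [b1@6:L b2@7:R b4@9:R b3@11:R]
Beat 5 (R): throw ball5 h=9 -> lands@14:L; in-air after throw: [b1@6:L b2@7:R b4@9:R b3@11:R b5@14:L]
Beat 6 (L): throw ball1 h=6 -> lands@12:L; in-air after throw: [b2@7:R b4@9:R b3@11:R b1@12:L b5@14:L]
Beat 7 (R): throw ball2 h=3 -> lands@10:L; in-air after throw: [b4@9:R b2@10:L b3@11:R b1@12:L b5@14:L]
Beat 8 (L): throw ball6 h=9 -> lands@17:R; in-air after throw: [b4@9:R b2@10:L b3@11:R b1@12:L b5@14:L b6@17:R]
Beat 9 (R): throw ball4 h=6 -> lands@15:R; in-air after throw: [b2@10:L b3@11:R b1@12:L b5@14:L b4@15:R b6@17:R]
Beat 10 (L): throw ball2 h=3 -> lands@13:R; in-air after throw: [b3@11:R b1@12:L b2@13:R b5@14:L b4@15:R b6@17:R]
Beat 11 (R): throw ball3 h=9 -> lands@20:L; in-air after throw: [b1@12:L b2@13:R b5@14:L b4@15:R b6@17:R b3@20:L]
Beat 12 (L): throw ball1 h=6 -> lands@18:L; in-air after throw: [b2@13:R b5@14:L b4@15:R b6@17:R b1@18:L b3@20:L]
Beat 13 (R): throw ball2 h=3 -> lands@16:L; in-air after throw: [b5@14:L b4@15:R b2@16:L b6@17:R b1@18:L b3@20:L]
Beat 14 (L): throw ball5 h=9 -> lands@23:R; in-air after throw: [b4@15:R b2@16:L b6@17:R b1@18:L b3@20:L b5@23:R]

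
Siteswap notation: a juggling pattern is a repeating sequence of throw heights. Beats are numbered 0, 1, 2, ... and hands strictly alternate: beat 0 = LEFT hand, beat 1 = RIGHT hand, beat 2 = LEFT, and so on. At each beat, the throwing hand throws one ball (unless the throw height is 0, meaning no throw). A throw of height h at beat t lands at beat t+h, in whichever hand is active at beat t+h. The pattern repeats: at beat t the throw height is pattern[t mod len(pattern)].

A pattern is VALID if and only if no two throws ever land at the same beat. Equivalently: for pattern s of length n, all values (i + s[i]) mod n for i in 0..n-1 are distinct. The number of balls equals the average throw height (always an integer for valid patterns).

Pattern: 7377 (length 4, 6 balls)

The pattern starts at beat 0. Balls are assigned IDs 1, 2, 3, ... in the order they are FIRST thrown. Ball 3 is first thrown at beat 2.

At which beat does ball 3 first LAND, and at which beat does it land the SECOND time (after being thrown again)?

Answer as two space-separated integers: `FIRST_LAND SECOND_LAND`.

Beat 0 (L): throw ball1 h=7 -> lands@7:R; in-air after throw: [b1@7:R]
Beat 1 (R): throw ball2 h=3 -> lands@4:L; in-air after throw: [b2@4:L b1@7:R]
Beat 2 (L): throw ball3 h=7 -> lands@9:R; in-air after throw: [b2@4:L b1@7:R b3@9:R]
Beat 3 (R): throw ball4 h=7 -> lands@10:L; in-air after throw: [b2@4:L b1@7:R b3@9:R b4@10:L]
Beat 4 (L): throw ball2 h=7 -> lands@11:R; in-air after throw: [b1@7:R b3@9:R b4@10:L b2@11:R]
Beat 5 (R): throw ball5 h=3 -> lands@8:L; in-air after throw: [b1@7:R b5@8:L b3@9:R b4@10:L b2@11:R]
Beat 6 (L): throw ball6 h=7 -> lands@13:R; in-air after throw: [b1@7:R b5@8:L b3@9:R b4@10:L b2@11:R b6@13:R]
Beat 7 (R): throw ball1 h=7 -> lands@14:L; in-air after throw: [b5@8:L b3@9:R b4@10:L b2@11:R b6@13:R b1@14:L]
Beat 8 (L): throw ball5 h=7 -> lands@15:R; in-air after throw: [b3@9:R b4@10:L b2@11:R b6@13:R b1@14:L b5@15:R]
Beat 9 (R): throw ball3 h=3 -> lands@12:L; in-air after throw: [b4@10:L b2@11:R b3@12:L b6@13:R b1@14:L b5@15:R]
Beat 10 (L): throw ball4 h=7 -> lands@17:R; in-air after throw: [b2@11:R b3@12:L b6@13:R b1@14:L b5@15:R b4@17:R]
Beat 11 (R): throw ball2 h=7 -> lands@18:L; in-air after throw: [b3@12:L b6@13:R b1@14:L b5@15:R b4@17:R b2@18:L]
Beat 12 (L): throw ball3 h=7 -> lands@19:R; in-air after throw: [b6@13:R b1@14:L b5@15:R b4@17:R b2@18:L b3@19:R]
Ball 3: thrown@2 h=7 -> first land @9; rethrown@9 h=3 -> second land @12

Answer: 9 12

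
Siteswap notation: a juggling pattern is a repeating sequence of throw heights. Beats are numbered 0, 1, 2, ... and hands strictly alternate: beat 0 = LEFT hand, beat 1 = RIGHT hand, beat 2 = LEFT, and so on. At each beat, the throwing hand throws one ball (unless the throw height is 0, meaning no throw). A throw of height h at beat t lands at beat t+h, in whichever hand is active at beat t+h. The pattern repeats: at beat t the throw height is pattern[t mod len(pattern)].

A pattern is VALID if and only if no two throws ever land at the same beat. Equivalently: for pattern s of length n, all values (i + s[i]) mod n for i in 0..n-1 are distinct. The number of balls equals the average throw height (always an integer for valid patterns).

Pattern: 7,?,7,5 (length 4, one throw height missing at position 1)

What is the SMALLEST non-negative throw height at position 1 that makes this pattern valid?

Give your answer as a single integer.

Answer: 1

Derivation:
i=0: (0 + 7) mod 4 = 3
i=1: s[i]=? (unknown)
i=2: (2 + 7) mod 4 = 1
i=3: (3 + 5) mod 4 = 0
Known residues: [0, 1, 3]; need a permutation of 0..3, so missing residue r = 2
Need (1 + s) mod 4 = 2; smallest s = (2 - 1) mod 4 = 1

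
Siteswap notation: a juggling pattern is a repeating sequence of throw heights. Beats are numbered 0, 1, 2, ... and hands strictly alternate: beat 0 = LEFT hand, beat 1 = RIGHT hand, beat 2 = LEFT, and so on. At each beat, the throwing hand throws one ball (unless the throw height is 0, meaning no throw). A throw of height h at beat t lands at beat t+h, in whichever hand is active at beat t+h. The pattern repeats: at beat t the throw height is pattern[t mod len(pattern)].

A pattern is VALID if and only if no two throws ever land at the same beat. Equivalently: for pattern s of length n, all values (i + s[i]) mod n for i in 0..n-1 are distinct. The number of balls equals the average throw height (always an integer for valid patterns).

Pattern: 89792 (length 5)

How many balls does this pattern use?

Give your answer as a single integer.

Answer: 7

Derivation:
Pattern = [8, 9, 7, 9, 2], length n = 5
  position 0: throw height = 8, running sum = 8
  position 1: throw height = 9, running sum = 17
  position 2: throw height = 7, running sum = 24
  position 3: throw height = 9, running sum = 33
  position 4: throw height = 2, running sum = 35
Total sum = 35; balls = sum / n = 35 / 5 = 7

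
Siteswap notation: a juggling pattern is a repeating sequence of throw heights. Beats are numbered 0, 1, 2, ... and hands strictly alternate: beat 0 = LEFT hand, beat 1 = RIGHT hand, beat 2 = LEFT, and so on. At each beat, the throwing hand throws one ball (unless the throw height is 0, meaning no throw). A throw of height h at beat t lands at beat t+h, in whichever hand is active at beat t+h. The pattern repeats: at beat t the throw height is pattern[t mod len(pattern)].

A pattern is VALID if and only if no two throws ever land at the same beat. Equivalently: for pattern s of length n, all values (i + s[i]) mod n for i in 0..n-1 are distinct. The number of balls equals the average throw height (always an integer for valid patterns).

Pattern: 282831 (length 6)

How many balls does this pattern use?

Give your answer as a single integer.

Pattern = [2, 8, 2, 8, 3, 1], length n = 6
  position 0: throw height = 2, running sum = 2
  position 1: throw height = 8, running sum = 10
  position 2: throw height = 2, running sum = 12
  position 3: throw height = 8, running sum = 20
  position 4: throw height = 3, running sum = 23
  position 5: throw height = 1, running sum = 24
Total sum = 24; balls = sum / n = 24 / 6 = 4

Answer: 4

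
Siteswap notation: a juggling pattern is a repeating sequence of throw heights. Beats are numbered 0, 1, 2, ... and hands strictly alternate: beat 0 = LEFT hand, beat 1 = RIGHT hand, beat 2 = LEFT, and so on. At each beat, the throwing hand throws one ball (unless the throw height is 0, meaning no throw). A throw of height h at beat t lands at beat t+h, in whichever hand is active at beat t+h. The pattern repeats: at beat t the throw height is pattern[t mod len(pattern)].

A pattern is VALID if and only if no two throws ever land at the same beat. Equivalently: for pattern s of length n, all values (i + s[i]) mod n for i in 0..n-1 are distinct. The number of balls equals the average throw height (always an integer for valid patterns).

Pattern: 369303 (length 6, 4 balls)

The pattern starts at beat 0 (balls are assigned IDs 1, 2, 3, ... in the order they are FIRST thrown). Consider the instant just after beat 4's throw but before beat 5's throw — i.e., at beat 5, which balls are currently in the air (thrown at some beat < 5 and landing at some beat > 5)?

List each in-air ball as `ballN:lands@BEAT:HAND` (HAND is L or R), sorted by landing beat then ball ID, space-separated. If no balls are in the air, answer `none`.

Beat 0 (L): throw ball1 h=3 -> lands@3:R; in-air after throw: [b1@3:R]
Beat 1 (R): throw ball2 h=6 -> lands@7:R; in-air after throw: [b1@3:R b2@7:R]
Beat 2 (L): throw ball3 h=9 -> lands@11:R; in-air after throw: [b1@3:R b2@7:R b3@11:R]
Beat 3 (R): throw ball1 h=3 -> lands@6:L; in-air after throw: [b1@6:L b2@7:R b3@11:R]
Beat 5 (R): throw ball4 h=3 -> lands@8:L; in-air after throw: [b1@6:L b2@7:R b4@8:L b3@11:R]

Answer: ball1:lands@6:L ball2:lands@7:R ball3:lands@11:R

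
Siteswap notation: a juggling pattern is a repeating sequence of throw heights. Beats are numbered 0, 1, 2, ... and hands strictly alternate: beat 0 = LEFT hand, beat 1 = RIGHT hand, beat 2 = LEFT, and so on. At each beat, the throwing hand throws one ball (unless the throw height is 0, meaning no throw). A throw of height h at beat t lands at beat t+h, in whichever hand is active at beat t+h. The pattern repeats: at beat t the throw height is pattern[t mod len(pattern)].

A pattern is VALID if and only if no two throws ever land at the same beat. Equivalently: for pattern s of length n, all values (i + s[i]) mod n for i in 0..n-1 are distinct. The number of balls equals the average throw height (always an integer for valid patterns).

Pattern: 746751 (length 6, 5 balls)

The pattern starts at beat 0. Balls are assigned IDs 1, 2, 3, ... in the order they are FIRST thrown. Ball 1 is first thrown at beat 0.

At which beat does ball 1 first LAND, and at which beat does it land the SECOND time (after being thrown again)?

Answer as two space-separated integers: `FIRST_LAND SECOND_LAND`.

Answer: 7 11

Derivation:
Beat 0 (L): throw ball1 h=7 -> lands@7:R; in-air after throw: [b1@7:R]
Beat 1 (R): throw ball2 h=4 -> lands@5:R; in-air after throw: [b2@5:R b1@7:R]
Beat 2 (L): throw ball3 h=6 -> lands@8:L; in-air after throw: [b2@5:R b1@7:R b3@8:L]
Beat 3 (R): throw ball4 h=7 -> lands@10:L; in-air after throw: [b2@5:R b1@7:R b3@8:L b4@10:L]
Beat 4 (L): throw ball5 h=5 -> lands@9:R; in-air after throw: [b2@5:R b1@7:R b3@8:L b5@9:R b4@10:L]
Beat 5 (R): throw ball2 h=1 -> lands@6:L; in-air after throw: [b2@6:L b1@7:R b3@8:L b5@9:R b4@10:L]
Beat 6 (L): throw ball2 h=7 -> lands@13:R; in-air after throw: [b1@7:R b3@8:L b5@9:R b4@10:L b2@13:R]
Beat 7 (R): throw ball1 h=4 -> lands@11:R; in-air after throw: [b3@8:L b5@9:R b4@10:L b1@11:R b2@13:R]
Beat 8 (L): throw ball3 h=6 -> lands@14:L; in-air after throw: [b5@9:R b4@10:L b1@11:R b2@13:R b3@14:L]
Beat 9 (R): throw ball5 h=7 -> lands@16:L; in-air after throw: [b4@10:L b1@11:R b2@13:R b3@14:L b5@16:L]
Beat 10 (L): throw ball4 h=5 -> lands@15:R; in-air after throw: [b1@11:R b2@13:R b3@14:L b4@15:R b5@16:L]
Beat 11 (R): throw ball1 h=1 -> lands@12:L; in-air after throw: [b1@12:L b2@13:R b3@14:L b4@15:R b5@16:L]
Ball 1: thrown@0 h=7 -> first land @7; rethrown@7 h=4 -> second land @11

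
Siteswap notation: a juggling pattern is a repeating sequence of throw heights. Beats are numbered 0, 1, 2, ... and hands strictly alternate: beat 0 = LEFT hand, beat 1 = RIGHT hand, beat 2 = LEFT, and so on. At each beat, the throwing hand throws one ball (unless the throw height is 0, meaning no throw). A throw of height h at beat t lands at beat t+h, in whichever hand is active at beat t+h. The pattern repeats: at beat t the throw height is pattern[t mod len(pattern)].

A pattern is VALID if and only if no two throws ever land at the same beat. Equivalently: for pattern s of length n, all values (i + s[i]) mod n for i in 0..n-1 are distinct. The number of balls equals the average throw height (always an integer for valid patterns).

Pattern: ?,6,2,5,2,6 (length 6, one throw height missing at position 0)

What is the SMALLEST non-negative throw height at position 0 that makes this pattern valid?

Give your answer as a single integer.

Answer: 3

Derivation:
i=0: s[i]=? (unknown)
i=1: (1 + 6) mod 6 = 1
i=2: (2 + 2) mod 6 = 4
i=3: (3 + 5) mod 6 = 2
i=4: (4 + 2) mod 6 = 0
i=5: (5 + 6) mod 6 = 5
Known residues: [0, 1, 2, 4, 5]; need a permutation of 0..5, so missing residue r = 3
Need (0 + s) mod 6 = 3; smallest s = (3 - 0) mod 6 = 3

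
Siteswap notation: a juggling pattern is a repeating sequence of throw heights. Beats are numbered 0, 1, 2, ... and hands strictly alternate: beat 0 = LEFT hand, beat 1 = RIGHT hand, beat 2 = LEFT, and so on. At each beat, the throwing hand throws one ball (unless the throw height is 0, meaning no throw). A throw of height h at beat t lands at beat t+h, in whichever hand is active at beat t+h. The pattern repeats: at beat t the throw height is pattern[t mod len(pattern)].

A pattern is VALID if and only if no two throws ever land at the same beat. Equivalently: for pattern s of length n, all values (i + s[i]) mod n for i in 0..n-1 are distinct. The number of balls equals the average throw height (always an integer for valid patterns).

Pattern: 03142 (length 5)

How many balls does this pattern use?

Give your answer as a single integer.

Pattern = [0, 3, 1, 4, 2], length n = 5
  position 0: throw height = 0, running sum = 0
  position 1: throw height = 3, running sum = 3
  position 2: throw height = 1, running sum = 4
  position 3: throw height = 4, running sum = 8
  position 4: throw height = 2, running sum = 10
Total sum = 10; balls = sum / n = 10 / 5 = 2

Answer: 2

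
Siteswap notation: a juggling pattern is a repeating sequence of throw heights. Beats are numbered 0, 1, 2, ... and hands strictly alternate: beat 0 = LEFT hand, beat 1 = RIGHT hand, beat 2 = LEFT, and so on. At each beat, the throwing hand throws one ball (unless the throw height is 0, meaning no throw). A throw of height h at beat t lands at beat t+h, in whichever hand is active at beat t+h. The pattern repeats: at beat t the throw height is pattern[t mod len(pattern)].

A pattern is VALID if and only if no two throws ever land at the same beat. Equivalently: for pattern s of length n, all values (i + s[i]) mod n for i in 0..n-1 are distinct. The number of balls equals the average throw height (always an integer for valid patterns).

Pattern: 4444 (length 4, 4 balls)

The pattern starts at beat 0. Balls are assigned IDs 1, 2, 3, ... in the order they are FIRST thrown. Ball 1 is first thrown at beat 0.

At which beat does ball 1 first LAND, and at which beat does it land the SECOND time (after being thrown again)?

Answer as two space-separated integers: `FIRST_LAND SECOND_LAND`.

Beat 0 (L): throw ball1 h=4 -> lands@4:L; in-air after throw: [b1@4:L]
Beat 1 (R): throw ball2 h=4 -> lands@5:R; in-air after throw: [b1@4:L b2@5:R]
Beat 2 (L): throw ball3 h=4 -> lands@6:L; in-air after throw: [b1@4:L b2@5:R b3@6:L]
Beat 3 (R): throw ball4 h=4 -> lands@7:R; in-air after throw: [b1@4:L b2@5:R b3@6:L b4@7:R]
Beat 4 (L): throw ball1 h=4 -> lands@8:L; in-air after throw: [b2@5:R b3@6:L b4@7:R b1@8:L]
Beat 5 (R): throw ball2 h=4 -> lands@9:R; in-air after throw: [b3@6:L b4@7:R b1@8:L b2@9:R]
Beat 6 (L): throw ball3 h=4 -> lands@10:L; in-air after throw: [b4@7:R b1@8:L b2@9:R b3@10:L]
Beat 7 (R): throw ball4 h=4 -> lands@11:R; in-air after throw: [b1@8:L b2@9:R b3@10:L b4@11:R]
Beat 8 (L): throw ball1 h=4 -> lands@12:L; in-air after throw: [b2@9:R b3@10:L b4@11:R b1@12:L]
Ball 1: thrown@0 h=4 -> first land @4; rethrown@4 h=4 -> second land @8

Answer: 4 8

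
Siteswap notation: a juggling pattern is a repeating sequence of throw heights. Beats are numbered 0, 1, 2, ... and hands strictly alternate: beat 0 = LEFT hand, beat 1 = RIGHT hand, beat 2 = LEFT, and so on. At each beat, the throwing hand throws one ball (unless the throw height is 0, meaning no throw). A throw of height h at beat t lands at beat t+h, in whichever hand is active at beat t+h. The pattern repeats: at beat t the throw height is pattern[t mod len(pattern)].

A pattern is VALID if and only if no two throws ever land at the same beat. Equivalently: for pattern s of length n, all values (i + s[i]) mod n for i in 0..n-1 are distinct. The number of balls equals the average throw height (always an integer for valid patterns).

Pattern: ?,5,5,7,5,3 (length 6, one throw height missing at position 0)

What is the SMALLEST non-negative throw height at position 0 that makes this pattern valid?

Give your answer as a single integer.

Answer: 5

Derivation:
i=0: s[i]=? (unknown)
i=1: (1 + 5) mod 6 = 0
i=2: (2 + 5) mod 6 = 1
i=3: (3 + 7) mod 6 = 4
i=4: (4 + 5) mod 6 = 3
i=5: (5 + 3) mod 6 = 2
Known residues: [0, 1, 2, 3, 4]; need a permutation of 0..5, so missing residue r = 5
Need (0 + s) mod 6 = 5; smallest s = (5 - 0) mod 6 = 5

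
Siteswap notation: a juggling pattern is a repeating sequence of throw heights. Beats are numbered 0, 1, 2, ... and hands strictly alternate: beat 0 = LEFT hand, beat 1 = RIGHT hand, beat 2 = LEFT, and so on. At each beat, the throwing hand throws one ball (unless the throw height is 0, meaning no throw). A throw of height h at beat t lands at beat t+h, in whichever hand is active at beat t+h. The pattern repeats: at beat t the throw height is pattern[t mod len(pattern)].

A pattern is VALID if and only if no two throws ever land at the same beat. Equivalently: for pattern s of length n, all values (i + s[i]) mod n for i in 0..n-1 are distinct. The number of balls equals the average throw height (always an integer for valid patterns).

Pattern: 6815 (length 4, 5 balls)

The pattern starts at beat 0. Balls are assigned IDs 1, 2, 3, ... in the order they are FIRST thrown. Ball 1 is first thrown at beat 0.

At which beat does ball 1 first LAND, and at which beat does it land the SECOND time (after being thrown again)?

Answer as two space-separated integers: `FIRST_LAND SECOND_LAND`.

Beat 0 (L): throw ball1 h=6 -> lands@6:L; in-air after throw: [b1@6:L]
Beat 1 (R): throw ball2 h=8 -> lands@9:R; in-air after throw: [b1@6:L b2@9:R]
Beat 2 (L): throw ball3 h=1 -> lands@3:R; in-air after throw: [b3@3:R b1@6:L b2@9:R]
Beat 3 (R): throw ball3 h=5 -> lands@8:L; in-air after throw: [b1@6:L b3@8:L b2@9:R]
Beat 4 (L): throw ball4 h=6 -> lands@10:L; in-air after throw: [b1@6:L b3@8:L b2@9:R b4@10:L]
Beat 5 (R): throw ball5 h=8 -> lands@13:R; in-air after throw: [b1@6:L b3@8:L b2@9:R b4@10:L b5@13:R]
Beat 6 (L): throw ball1 h=1 -> lands@7:R; in-air after throw: [b1@7:R b3@8:L b2@9:R b4@10:L b5@13:R]
Beat 7 (R): throw ball1 h=5 -> lands@12:L; in-air after throw: [b3@8:L b2@9:R b4@10:L b1@12:L b5@13:R]
Ball 1: thrown@0 h=6 -> first land @6; rethrown@6 h=1 -> second land @7

Answer: 6 7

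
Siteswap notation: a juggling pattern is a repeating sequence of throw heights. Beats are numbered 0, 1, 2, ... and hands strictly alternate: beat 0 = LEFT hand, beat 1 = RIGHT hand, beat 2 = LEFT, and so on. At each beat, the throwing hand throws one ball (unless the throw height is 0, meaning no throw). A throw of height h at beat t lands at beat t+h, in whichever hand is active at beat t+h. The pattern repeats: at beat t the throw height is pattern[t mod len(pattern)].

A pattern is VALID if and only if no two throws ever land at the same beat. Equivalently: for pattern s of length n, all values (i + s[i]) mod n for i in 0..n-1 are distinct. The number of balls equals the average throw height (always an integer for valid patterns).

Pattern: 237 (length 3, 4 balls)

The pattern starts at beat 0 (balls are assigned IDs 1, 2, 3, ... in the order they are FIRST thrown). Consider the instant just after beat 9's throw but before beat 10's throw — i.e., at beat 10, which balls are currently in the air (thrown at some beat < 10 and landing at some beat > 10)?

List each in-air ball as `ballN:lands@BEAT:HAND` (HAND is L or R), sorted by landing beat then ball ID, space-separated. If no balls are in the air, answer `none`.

Beat 0 (L): throw ball1 h=2 -> lands@2:L; in-air after throw: [b1@2:L]
Beat 1 (R): throw ball2 h=3 -> lands@4:L; in-air after throw: [b1@2:L b2@4:L]
Beat 2 (L): throw ball1 h=7 -> lands@9:R; in-air after throw: [b2@4:L b1@9:R]
Beat 3 (R): throw ball3 h=2 -> lands@5:R; in-air after throw: [b2@4:L b3@5:R b1@9:R]
Beat 4 (L): throw ball2 h=3 -> lands@7:R; in-air after throw: [b3@5:R b2@7:R b1@9:R]
Beat 5 (R): throw ball3 h=7 -> lands@12:L; in-air after throw: [b2@7:R b1@9:R b3@12:L]
Beat 6 (L): throw ball4 h=2 -> lands@8:L; in-air after throw: [b2@7:R b4@8:L b1@9:R b3@12:L]
Beat 7 (R): throw ball2 h=3 -> lands@10:L; in-air after throw: [b4@8:L b1@9:R b2@10:L b3@12:L]
Beat 8 (L): throw ball4 h=7 -> lands@15:R; in-air after throw: [b1@9:R b2@10:L b3@12:L b4@15:R]
Beat 9 (R): throw ball1 h=2 -> lands@11:R; in-air after throw: [b2@10:L b1@11:R b3@12:L b4@15:R]
Beat 10 (L): throw ball2 h=3 -> lands@13:R; in-air after throw: [b1@11:R b3@12:L b2@13:R b4@15:R]

Answer: ball1:lands@11:R ball3:lands@12:L ball4:lands@15:R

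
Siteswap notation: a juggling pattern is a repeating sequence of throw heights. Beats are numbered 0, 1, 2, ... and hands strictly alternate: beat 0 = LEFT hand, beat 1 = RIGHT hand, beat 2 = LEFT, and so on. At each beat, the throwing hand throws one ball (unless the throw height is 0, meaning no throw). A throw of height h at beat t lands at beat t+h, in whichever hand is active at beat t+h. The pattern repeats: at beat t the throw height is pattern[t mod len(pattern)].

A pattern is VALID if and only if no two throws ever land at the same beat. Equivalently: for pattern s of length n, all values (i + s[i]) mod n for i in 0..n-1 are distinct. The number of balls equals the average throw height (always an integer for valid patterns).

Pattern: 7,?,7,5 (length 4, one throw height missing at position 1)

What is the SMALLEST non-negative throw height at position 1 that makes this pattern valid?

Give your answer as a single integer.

Answer: 1

Derivation:
i=0: (0 + 7) mod 4 = 3
i=1: s[i]=? (unknown)
i=2: (2 + 7) mod 4 = 1
i=3: (3 + 5) mod 4 = 0
Known residues: [0, 1, 3]; need a permutation of 0..3, so missing residue r = 2
Need (1 + s) mod 4 = 2; smallest s = (2 - 1) mod 4 = 1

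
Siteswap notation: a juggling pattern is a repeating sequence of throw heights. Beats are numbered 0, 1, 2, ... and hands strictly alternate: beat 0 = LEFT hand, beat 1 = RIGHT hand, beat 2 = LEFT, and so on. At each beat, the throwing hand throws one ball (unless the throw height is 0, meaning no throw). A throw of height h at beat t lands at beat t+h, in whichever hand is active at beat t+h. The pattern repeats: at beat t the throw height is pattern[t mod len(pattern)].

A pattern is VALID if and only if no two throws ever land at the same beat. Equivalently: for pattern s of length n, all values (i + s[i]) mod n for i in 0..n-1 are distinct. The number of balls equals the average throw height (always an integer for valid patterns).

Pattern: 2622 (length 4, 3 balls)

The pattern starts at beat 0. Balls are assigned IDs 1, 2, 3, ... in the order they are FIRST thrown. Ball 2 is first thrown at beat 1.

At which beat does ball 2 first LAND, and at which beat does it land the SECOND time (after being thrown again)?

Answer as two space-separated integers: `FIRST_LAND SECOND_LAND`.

Beat 0 (L): throw ball1 h=2 -> lands@2:L; in-air after throw: [b1@2:L]
Beat 1 (R): throw ball2 h=6 -> lands@7:R; in-air after throw: [b1@2:L b2@7:R]
Beat 2 (L): throw ball1 h=2 -> lands@4:L; in-air after throw: [b1@4:L b2@7:R]
Beat 3 (R): throw ball3 h=2 -> lands@5:R; in-air after throw: [b1@4:L b3@5:R b2@7:R]
Beat 4 (L): throw ball1 h=2 -> lands@6:L; in-air after throw: [b3@5:R b1@6:L b2@7:R]
Beat 5 (R): throw ball3 h=6 -> lands@11:R; in-air after throw: [b1@6:L b2@7:R b3@11:R]
Beat 6 (L): throw ball1 h=2 -> lands@8:L; in-air after throw: [b2@7:R b1@8:L b3@11:R]
Beat 7 (R): throw ball2 h=2 -> lands@9:R; in-air after throw: [b1@8:L b2@9:R b3@11:R]
Beat 8 (L): throw ball1 h=2 -> lands@10:L; in-air after throw: [b2@9:R b1@10:L b3@11:R]
Beat 9 (R): throw ball2 h=6 -> lands@15:R; in-air after throw: [b1@10:L b3@11:R b2@15:R]
Ball 2: thrown@1 h=6 -> first land @7; rethrown@7 h=2 -> second land @9

Answer: 7 9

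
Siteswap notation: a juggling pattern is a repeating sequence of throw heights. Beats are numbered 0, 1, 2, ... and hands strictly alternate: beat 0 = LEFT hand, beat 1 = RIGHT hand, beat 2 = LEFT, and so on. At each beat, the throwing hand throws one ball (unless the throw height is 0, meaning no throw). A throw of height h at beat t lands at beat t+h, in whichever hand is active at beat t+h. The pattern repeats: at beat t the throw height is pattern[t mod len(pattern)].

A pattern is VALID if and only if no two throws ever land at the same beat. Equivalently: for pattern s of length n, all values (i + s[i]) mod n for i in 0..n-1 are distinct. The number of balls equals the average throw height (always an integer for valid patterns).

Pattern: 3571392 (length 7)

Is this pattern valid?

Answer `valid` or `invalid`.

Answer: invalid

Derivation:
i=0: (i + s[i]) mod n = (0 + 3) mod 7 = 3
i=1: (i + s[i]) mod n = (1 + 5) mod 7 = 6
i=2: (i + s[i]) mod n = (2 + 7) mod 7 = 2
i=3: (i + s[i]) mod n = (3 + 1) mod 7 = 4
i=4: (i + s[i]) mod n = (4 + 3) mod 7 = 0
i=5: (i + s[i]) mod n = (5 + 9) mod 7 = 0
i=6: (i + s[i]) mod n = (6 + 2) mod 7 = 1
Residues: [3, 6, 2, 4, 0, 0, 1], distinct: False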